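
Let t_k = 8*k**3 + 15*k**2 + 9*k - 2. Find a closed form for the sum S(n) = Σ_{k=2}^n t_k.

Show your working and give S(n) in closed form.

t_(k+1)/t_k = (8*k**3 + 39*k**2 + 63*k + 30)/(8*k**3 + 15*k**2 + 9*k - 2).
A = 1, B = 1, C = k**3 + 15*k**2/8 + 9*k/8 - 1/4.
Set up (1)·f(k+1) − (1)·f(k) − (k**3 + 15*k**2/8 + 9*k/8 - 1/4) = 0.
Degrees (0,0,3) ⇒ d ≤ 4.
Match coefficients ⇒ f(k) = k*(2*k**3 + k**2 - k - 4)/8.
So s_k = (B(k−1)f/C)·t_k = (k*(2*k**3 + k**2 - k - 4)/(8*k**3 + 15*k**2 + 9*k - 2))·t_k = k*(2*k**3 + k**2 - k - 4).
Check: Δs_k = 8*k**3 + 15*k**2 + 9*k - 2. ✓
Σ_(k=2)^n t_k = s_(n+1) − s_(2) = (2*n**4 + 9*n**3 + 14*n**2 + 5*n - 2) − (28), i.e. 2*n**4 + 9*n**3 + 14*n**2 + 5*n - 30.

S(n) = 2*n**4 + 9*n**3 + 14*n**2 + 5*n - 30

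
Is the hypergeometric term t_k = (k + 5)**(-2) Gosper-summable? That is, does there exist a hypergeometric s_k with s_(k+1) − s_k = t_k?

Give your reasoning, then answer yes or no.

No. Not Gosper-summable.

Ratio r(k) = (k + 5)**2/(k + 6)**2.
A = k**2 + 10*k + 25, B = k**2 + 12*k + 36, C = 1.
Key eq: (k**2 + 10*k + 25)·f(k+1) = (k**2 + 10*k + 25)·f(k) + (1).
Degrees (2,2,0) ⇒ d ≤ 0.
Generic f = c0 gives residual -1; -1 = 0 cannot hold, so t_k is not Gosper-summable.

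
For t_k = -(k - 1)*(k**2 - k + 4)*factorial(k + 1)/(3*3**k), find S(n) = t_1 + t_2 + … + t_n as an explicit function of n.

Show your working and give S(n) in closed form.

r(k) = k*(k + 2)*(-k + (k + 1)**2 + 3)/(3*(k - 1)*(k**2 - k + 4)) after simplifying.
Normal form (A,B,C) = (k/3 + 2/3, 1, k**3 - 2*k**2 + 5*k - 4).
Set up (k/3 + 2/3)·f(k+1) − (1)·f(k) − (k**3 - 2*k**2 + 5*k - 4) = 0.
Degrees (1,0,3) ⇒ d ≤ 2.
Match coefficients ⇒ f(k) = 3*k*(k - 3).
Then R = B(k−1)f/C = 3*k*(k - 3)/((k - 1)*(k**2 - k + 4)), so s_k = R(k)·t_k = -k*(k - 3)*factorial(k + 1)/3**k.
Verify: -(k - 1)*(k**2 - k + 4)*factorial(k + 1)/(3*3**k) matches t_k.
Evaluate: s_(n+1) = -3**(-n - 1)*(n - 2)*(n + 1)*factorial(n + 2); subtract s_(1) = 4/3 ⇒ S(n) = 3**(-n - 1)*(-4*3**n - n**4*factorial(n) - 2*n**3*factorial(n) + 3*n**2*factorial(n) + 8*n*factorial(n) + 4*factorial(n)).

S(n) = 3**(-n - 1)*(-4*3**n - n**4*factorial(n) - 2*n**3*factorial(n) + 3*n**2*factorial(n) + 8*n*factorial(n) + 4*factorial(n))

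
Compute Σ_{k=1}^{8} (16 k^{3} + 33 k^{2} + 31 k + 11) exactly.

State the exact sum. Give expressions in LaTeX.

Ratio r(k) = (16*k**3 + 81*k**2 + 145*k + 91)/(16*k**3 + 33*k**2 + 31*k + 11).
A = 1, B = 1, C = k**3 + 33*k**2/16 + 31*k/16 + 11/16.
Set up (1)·f(k+1) − (1)·f(k) − (k**3 + 33*k**2/16 + 31*k/16 + 11/16) = 0.
deg f ≤ 4 (via 0,0,3).
A polynomial solution: f(k) = k*(4*k**3 + 3*k**2 + 3*k + 1)/16.
Then R = B(k−1)f/C = k*(4*k**3 + 3*k**2 + 3*k + 1)/(16*k**3 + 33*k**2 + 31*k + 11), so s_k = R(k)·t_k = k*(4*k**3 + 3*k**2 + 3*k + 1).
Δs = 16*k**3 + 33*k**2 + 31*k + 11, as required.
Sum = s_(9) − s_(1); s_(9) = 28683, s_(1) = 11 ⇒ 28672.

Σ = 28672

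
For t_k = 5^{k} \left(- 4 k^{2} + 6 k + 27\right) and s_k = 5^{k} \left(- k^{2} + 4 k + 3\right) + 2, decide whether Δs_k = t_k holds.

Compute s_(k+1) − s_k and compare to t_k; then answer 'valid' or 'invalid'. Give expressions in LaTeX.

Valid: the claim telescopes to t_k.

s_(k+1) = 5**(k + 1)*(4*k - (k + 1)**2 + 7) + 2
s_(k+1) − s_k = 5**k*(-4*k**2 + 6*k + 27)
(s_(k+1) − s_k) − t_k = 0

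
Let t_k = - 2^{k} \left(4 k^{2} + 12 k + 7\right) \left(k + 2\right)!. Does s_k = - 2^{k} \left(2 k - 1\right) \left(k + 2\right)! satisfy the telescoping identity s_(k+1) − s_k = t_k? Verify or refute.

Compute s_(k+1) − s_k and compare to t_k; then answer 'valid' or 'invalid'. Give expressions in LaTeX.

Valid — Δs_k = t_k.

s_(k+1) = -2**(k + 1)*(2*k + 1)*factorial(k + 3)
s_(k+1) − s_k = -2**k*(4*k**2 + 12*k + 7)*factorial(k + 2)
(s_(k+1) − s_k) − t_k = 0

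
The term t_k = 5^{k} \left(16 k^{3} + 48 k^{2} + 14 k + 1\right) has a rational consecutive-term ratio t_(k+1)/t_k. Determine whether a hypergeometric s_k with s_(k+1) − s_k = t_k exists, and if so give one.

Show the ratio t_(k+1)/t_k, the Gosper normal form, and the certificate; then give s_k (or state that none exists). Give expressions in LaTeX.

s_k = 5^{k} \left(4 k^{3} - 3 k^{2} - 4 k + 4\right)

Compute t_(k+1)/t_k: get 5*(16*k**3 + 96*k**2 + 158*k + 79)/(16*k**3 + 48*k**2 + 14*k + 1).
Gosper form: A/B · C(k+1)/C(k) with A=5, B=1, C=k**3 + 3*k**2 + 7*k/8 + 1/16.
Set up (5)·f(k+1) − (1)·f(k) − (k**3 + 3*k**2 + 7*k/8 + 1/16) = 0.
From deg A=0, deg B=0, deg C=3: d=3.
Coefficient equations give f(k) = (4*k**3 - 3*k**2 - 4*k + 4)/16.
Get s_k = R·t_k = 5**k*(4*k**3 - 3*k**2 - 4*k + 4) with R(k) = B(k−1)f(k)/C(k) = (4*k**3 - 3*k**2 - 4*k + 4)/(16*k**3 + 48*k**2 + 14*k + 1).
Δs = 5**k*(16*k**3 + 48*k**2 + 14*k + 1), as required.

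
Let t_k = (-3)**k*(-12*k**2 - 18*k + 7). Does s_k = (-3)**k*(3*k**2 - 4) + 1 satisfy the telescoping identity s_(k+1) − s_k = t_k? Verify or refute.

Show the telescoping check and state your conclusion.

s_(k+1) = (-3)**(k + 1)*(3*(k + 1)**2 - 4) + 1
s_(k+1) − s_k = (-3)**k*(-12*k**2 - 18*k + 7)
(s_(k+1) − s_k) − t_k = 0

valid (s_(k+1) − s_k reduces to t_k)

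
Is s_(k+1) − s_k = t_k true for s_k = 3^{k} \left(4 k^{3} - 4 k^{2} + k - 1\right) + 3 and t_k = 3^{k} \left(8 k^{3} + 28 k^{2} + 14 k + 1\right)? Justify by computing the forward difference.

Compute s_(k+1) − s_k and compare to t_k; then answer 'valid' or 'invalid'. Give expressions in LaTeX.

s_(k+1) = 3*3**k*(k + 4*(k + 1)**3 - 4*(k + 1)**2) + 3
s_(k+1) − s_k = 3**k*(8*k**3 + 28*k**2 + 14*k + 1)
(s_(k+1) − s_k) − t_k = 0

Valid — Δs_k = t_k.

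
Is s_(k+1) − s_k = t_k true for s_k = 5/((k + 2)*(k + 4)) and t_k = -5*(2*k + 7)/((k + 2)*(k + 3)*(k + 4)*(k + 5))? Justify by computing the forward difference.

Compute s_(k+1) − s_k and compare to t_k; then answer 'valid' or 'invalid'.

s_(k+1) = 5/((k + 3)*(k + 5))
s_(k+1) − s_k = 5*(-2*k - 7)/(k**4 + 14*k**3 + 71*k**2 + 154*k + 120)
(s_(k+1) − s_k) − t_k = 0

Valid: the claim telescopes to t_k.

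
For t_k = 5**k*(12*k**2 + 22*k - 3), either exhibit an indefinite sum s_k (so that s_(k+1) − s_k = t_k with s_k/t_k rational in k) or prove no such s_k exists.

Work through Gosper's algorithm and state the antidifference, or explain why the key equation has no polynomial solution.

s_k = 5**k*(3*k**2 - 2*k - 2)

r(k) = 5*(12*k**2 + 46*k + 31)/(12*k**2 + 22*k - 3) after simplifying.
Take A(k)=5, B(k)=1, C(k)=k**2 + 11*k/6 - 1/4.
f must satisfy (5)·f(k+1) − (1)·f(k) = k**2 + 11*k/6 - 1/4.
d = 2 from the (0,0,2) case.
A polynomial solution: f(k) = (3*k**2 - 2*k - 2)/12.
Get s_k = R·t_k = 5**k*(3*k**2 - 2*k - 2) with R(k) = B(k−1)f(k)/C(k) = (3*k**2 - 2*k - 2)/(12*k**2 + 22*k - 3).
Δs = 5**k*(12*k**2 + 22*k - 3), as required.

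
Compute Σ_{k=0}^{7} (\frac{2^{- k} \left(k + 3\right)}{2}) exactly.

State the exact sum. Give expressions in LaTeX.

Σ = 253/64

r(k) = (k + 4)/(2*(k + 3)) after simplifying.
Take A(k)=1/2, B(k)=1, C(k)=k + 3.
Solve (1/2)·f(k+1) − (1)·f(k) = k + 3.
Degrees (0,0,1) ⇒ d ≤ 1.
Match coefficients ⇒ f(k) = -2*(k + 4).
Then R = B(k−1)f/C = -2*(k + 4)/(k + 3), so s_k = R(k)·t_k = (-k - 4)/2**k.
s_(k+1) − s_k = (k + 3)/(2*2**k) = t_k.
Evaluate s at k=8 and k=0: -3/64 and -4; difference 253/64.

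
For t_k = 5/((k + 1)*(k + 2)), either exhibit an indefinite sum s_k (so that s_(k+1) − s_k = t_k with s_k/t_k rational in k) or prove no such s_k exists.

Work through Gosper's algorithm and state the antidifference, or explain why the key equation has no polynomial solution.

Ratio r(k) = (k + 1)/(k + 3).
Take A(k)=k + 1, B(k)=k + 3, C(k)=1.
Set up (k + 1)·f(k+1) − (k + 2)·f(k) − (1) = 0.
Bound: deg f ≤ 1.
Solve for f: f(k) = k (degree 1 ≤ 1).
Certificate R = B(k−1)f/C = k*(k + 2) gives s_k = 5*k/(k + 1).
s_(k+1) − s_k = 5/(k**2 + 3*k + 2) = t_k.

s_k = 5*k/(k + 1)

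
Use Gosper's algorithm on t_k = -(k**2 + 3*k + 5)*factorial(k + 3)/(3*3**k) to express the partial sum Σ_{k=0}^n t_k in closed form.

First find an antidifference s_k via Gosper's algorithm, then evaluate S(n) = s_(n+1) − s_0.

S(n) = 6 - n*factorial(n + 4)/(3*3**n) - 2*factorial(n + 4)/(3*3**n)

t_(k+1)/t_k = (k + 4)*(3*k + (k + 1)**2 + 8)/(3*(k**2 + 3*k + 5)).
Gosper form: A/B · C(k+1)/C(k) with A=k/3 + 4/3, B=1, C=k**2 + 3*k + 5.
Set up (k/3 + 4/3)·f(k+1) − (1)·f(k) − (k**2 + 3*k + 5) = 0.
From deg A=1, deg B=0, deg C=2: d=1.
A polynomial solution: f(k) = 3*(k + 1).
Get s_k = R·t_k = -(k + 1)*factorial(k + 3)/3**k with R(k) = B(k−1)f(k)/C(k) = 3*(k + 1)/(k**2 + 3*k + 5).
Check: Δs_k = -(k**2 + 3*k + 5)*factorial(k + 3)/(3*3**k). ✓
s_(n+1) = -3**(-n - 1)*(n + 2)*factorial(n + 4) and s_(0) = -6, so S(n) = 6 - n*factorial(n + 4)/(3*3**n) - 2*factorial(n + 4)/(3*3**n).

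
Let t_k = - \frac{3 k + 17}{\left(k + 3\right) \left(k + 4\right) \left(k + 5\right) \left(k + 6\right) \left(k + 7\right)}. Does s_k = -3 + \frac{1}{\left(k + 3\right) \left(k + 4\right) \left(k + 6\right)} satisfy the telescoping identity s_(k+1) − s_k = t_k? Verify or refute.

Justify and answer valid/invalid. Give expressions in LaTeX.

s_(k+1) = -3 + 1/((k + 4)*(k + 5)*(k + 7))
s_(k+1) − s_k = ((k + 3)*(k + 6) - (k + 5)*(k + 7))/((k + 3)*(k + 4)*(k + 5)*(k + 6)*(k + 7))
(s_(k+1) − s_k) − t_k = 0

valid; difference matches t_k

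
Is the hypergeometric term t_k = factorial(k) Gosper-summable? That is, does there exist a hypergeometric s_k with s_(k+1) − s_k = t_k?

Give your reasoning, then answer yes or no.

No; the degree bound rules out any f.

Ratio r(k) = k + 1.
Take A(k)=k + 1, B(k)=1, C(k)=1.
Solve (k + 1)·f(k+1) − (1)·f(k) = 1.
deg f ≤ -1 (via 1,0,0).
deg f ≤ -1 is impossible — no certificate.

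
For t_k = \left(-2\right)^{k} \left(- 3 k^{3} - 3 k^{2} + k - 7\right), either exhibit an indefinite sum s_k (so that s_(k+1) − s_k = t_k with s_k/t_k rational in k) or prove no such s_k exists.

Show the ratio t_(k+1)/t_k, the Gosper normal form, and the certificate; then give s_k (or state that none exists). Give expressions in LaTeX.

s_k = \left(-2\right)^{k} \left(k^{3} - k^{2} - k + 3\right)

Ratio r(k) = 2*(-3*k**3 - 12*k**2 - 14*k - 12)/(3*k**3 + 3*k**2 - k + 7).
Factor: A=-2; B=1; C=k**3 + k**2 - k/3 + 7/3.
f must satisfy (-2)·f(k+1) − (1)·f(k) = k**3 + k**2 - k/3 + 7/3.
deg f ≤ 3 (via 0,0,3).
Solve for f: f(k) = -(k**3 - k**2 - k + 3)/3 (degree 3 ≤ 3).
Then R = B(k−1)f/C = -(k**3 - k**2 - k + 3)/(3*k**3 + 3*k**2 - k + 7), so s_k = R(k)·t_k = (-2)**k*(k**3 - k**2 - k + 3).
Δs = (-2)**k*(-3*k**3 - 3*k**2 + k - 7), as required.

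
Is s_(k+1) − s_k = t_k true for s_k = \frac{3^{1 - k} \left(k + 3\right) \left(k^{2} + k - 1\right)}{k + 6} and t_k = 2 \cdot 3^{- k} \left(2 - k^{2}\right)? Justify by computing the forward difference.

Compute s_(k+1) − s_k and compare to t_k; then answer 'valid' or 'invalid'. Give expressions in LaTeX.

s_(k+1) = (k + 4)*(k + (k + 1)**2)/(3**k*(k + 7))
s_(k+1) − s_k = (-2*k**4 - 20*k**3 - 35*k**2 + 49*k + 87)/(3**k*(k**2 + 13*k + 42))
(s_(k+1) − s_k) − t_k = 3**(1 - k)*(2*k**3 + 15*k**2 - k - 27)/(k**2 + 13*k + 42)

Invalid: residual \frac{3^{1 - k} \left(2 k^{3} + 15 k^{2} - k - 27\right)}{k^{2} + 13 k + 42} ≠ 0.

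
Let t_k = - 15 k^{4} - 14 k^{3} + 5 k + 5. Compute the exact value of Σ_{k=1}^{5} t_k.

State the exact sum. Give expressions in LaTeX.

Σ = -17735

The ratio is (-5*k + 15*(k + 1)**4 + 14*(k + 1)**3 - 10)/(15*k**4 + 14*k**3 - 5*k - 5).
So A=1 and B=1, with C=k**4 + 14*k**3/15 - k/3 - 1/3.
Need (1)·f(k+1) − (1)·f(k) = k**4 + 14*k**3/15 - k/3 - 1/3.
From deg A=0, deg B=0, deg C=4: d=5.
Solving with deg f ≤ 5: f(k) = k*(3*k**4 - 4*k**3 - 2*k**2 + k - 3)/15.
Certificate R = B(k−1)f/C = k*(3*k**4 - 4*k**3 - 2*k**2 + k - 3)/(15*k**4 + 14*k**3 - 5*k - 5) gives s_k = k*(-3*k**4 + 4*k**3 + 2*k**2 - k + 3).
Check: Δs_k = -15*k**4 - 14*k**3 + 5*k + 5. ✓
Σ_(k=1)^(5) t_k = s_(6) − s_(1) = -17730 − (5) = -17735.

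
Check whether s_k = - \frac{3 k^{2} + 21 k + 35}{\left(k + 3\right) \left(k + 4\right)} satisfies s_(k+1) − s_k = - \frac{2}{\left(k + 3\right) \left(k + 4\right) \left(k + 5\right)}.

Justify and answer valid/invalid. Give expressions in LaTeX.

s_(k+1) = (-21*k - 3*(k + 1)**2 - 56)/((k + 4)*(k + 5))
s_(k+1) − s_k = -2/(k**3 + 12*k**2 + 47*k + 60)
(s_(k+1) − s_k) − t_k = 0

valid (s_(k+1) − s_k reduces to t_k)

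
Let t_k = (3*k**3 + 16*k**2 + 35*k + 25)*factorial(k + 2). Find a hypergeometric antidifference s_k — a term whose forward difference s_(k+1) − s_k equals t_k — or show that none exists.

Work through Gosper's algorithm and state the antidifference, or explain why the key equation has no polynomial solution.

Step 1: r(k) = (3*k**4 + 34*k**3 + 151*k**2 + 307*k + 237)/(3*k**3 + 16*k**2 + 35*k + 25).
Gosper form: A/B · C(k+1)/C(k) with A=k + 3, B=1, C=k**3 + 16*k**2/3 + 35*k/3 + 25/3.
Need (k + 3)·f(k+1) − (1)·f(k) = k**3 + 16*k**2/3 + 35*k/3 + 25/3.
Degrees (1,0,3) ⇒ d ≤ 2.
Match coefficients ⇒ f(k) = (3*k**2 + 4*k + 2)/3.
So s_k = (B(k−1)f/C)·t_k = ((3*k**2 + 4*k + 2)/(3*k**3 + 16*k**2 + 35*k + 25))·t_k = (3*k**2 + 4*k + 2)*factorial(k + 2).
Check: Δs_k = (3*k**3 + 16*k**2 + 35*k + 25)*factorial(k + 2). ✓

s_k = (3*k**2 + 4*k + 2)*factorial(k + 2)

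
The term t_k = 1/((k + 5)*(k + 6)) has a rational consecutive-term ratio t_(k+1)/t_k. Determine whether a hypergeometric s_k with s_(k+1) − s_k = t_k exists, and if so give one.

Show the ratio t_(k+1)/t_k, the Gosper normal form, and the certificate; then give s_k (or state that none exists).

Compute t_(k+1)/t_k: get (k + 5)/(k + 7).
A = k + 5, B = k + 7, C = 1.
Set up (k + 5)·f(k+1) − (k + 6)·f(k) − (1) = 0.
deg f ≤ 1 (via 1,1,0).
A polynomial solution: f(k) = k/5.
So s_k = (B(k−1)f/C)·t_k = (k*(k + 6)/5)·t_k = k/(5*(k + 5)).
s_(k+1) − s_k = 1/(k**2 + 11*k + 30) = t_k.

s_k = k/(5*(k + 5))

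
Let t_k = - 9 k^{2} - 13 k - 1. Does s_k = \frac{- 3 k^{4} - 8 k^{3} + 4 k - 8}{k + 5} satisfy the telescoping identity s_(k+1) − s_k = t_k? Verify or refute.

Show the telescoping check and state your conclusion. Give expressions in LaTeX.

Invalid: residual \frac{3 \left(6 k^{3} + 56 k^{2} + 70 k + 1\right)}{k^{2} + 11 k + 30} ≠ 0.

s_(k+1) = (4*k - 3*(k + 1)**4 - 8*(k + 1)**3 - 4)/(k + 6)
s_(k+1) − s_k = (-9*k**4 - 94*k**3 - 246*k**2 - 191*k - 27)/(k**2 + 11*k + 30)
(s_(k+1) − s_k) − t_k = 3*(6*k**3 + 56*k**2 + 70*k + 1)/(k**2 + 11*k + 30)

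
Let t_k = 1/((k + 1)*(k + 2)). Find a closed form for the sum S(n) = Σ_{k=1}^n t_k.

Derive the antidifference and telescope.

S(n) = n/(2*(n + 2))

Compute t_(k+1)/t_k: get (k + 1)/(k + 3).
Factor: A=k + 1; B=k + 3; C=1.
Need (k + 1)·f(k+1) − (k + 2)·f(k) = 1.
From deg A=1, deg B=1, deg C=0: d=1.
A polynomial solution: f(k) = k.
R(k) = B(k−1)·f(k)/C(k) = k*(k + 2); s_k = R·t_k = k/(k + 1).
Δs = 1/(k**2 + 3*k + 2), as required.
Telescope: S(n) = s_(n+1) − s_(1) = (n + 1)/(n + 2) − (1/2) = n/(2*(n + 2)).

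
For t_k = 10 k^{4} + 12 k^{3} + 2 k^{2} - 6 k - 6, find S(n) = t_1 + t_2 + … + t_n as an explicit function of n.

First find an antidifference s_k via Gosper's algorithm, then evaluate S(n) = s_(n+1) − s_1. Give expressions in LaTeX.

S(n) = n \left(2 n^{4} + 8 n^{3} + 10 n^{2} + n - 9\right)

The ratio is (5*k**4 + 26*k**3 + 49*k**2 + 37*k + 6)/(5*k**4 + 6*k**3 + k**2 - 3*k - 3).
A = 1, B = 1, C = k**4 + 6*k**3/5 + k**2/5 - 3*k/5 - 3/5.
Need (1)·f(k+1) − (1)·f(k) = k**4 + 6*k**3/5 + k**2/5 - 3*k/5 - 3/5.
From deg A=0, deg B=0, deg C=4: d=5.
Match coefficients ⇒ f(k) = k*(k + 1)*(2*k**3 - 4*k**2 + 2*k - 3)/10.
Certificate R = B(k−1)f/C = k*(2*k**3 - 4*k**2 + 2*k - 3)/(2*(5*k**3 + k**2 - 3)) gives s_k = k*(2*k**4 - 2*k**3 - 2*k**2 - k - 3).
s_(k+1) − s_k = 10*k**4 + 12*k**3 + 2*k**2 - 6*k - 6 = t_k.
Telescope: S(n) = s_(n+1) − s_(1) = 2*n**5 + 8*n**4 + 10*n**3 + n**2 - 9*n - 6 − (-6) = n*(2*n**4 + 8*n**3 + 10*n**2 + n - 9).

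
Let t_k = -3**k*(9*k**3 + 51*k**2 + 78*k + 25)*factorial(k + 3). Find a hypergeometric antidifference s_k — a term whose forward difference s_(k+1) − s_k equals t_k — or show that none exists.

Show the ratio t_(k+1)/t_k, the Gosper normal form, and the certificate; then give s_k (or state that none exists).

s_k = -3**k*(3*k**2 - 1)*factorial(k + 3)

Compute t_(k+1)/t_k: get 3*(9*k**4 + 114*k**3 + 519*k**2 + 991*k + 652)/(9*k**3 + 51*k**2 + 78*k + 25).
So A=3*k + 12 and B=1, with C=k**3 + 17*k**2/3 + 26*k/3 + 25/9.
f must satisfy (3*k + 12)·f(k+1) − (1)·f(k) = k**3 + 17*k**2/3 + 26*k/3 + 25/9.
Bound: deg f ≤ 2.
Coefficient equations give f(k) = (3*k**2 - 1)/9.
Certificate R = B(k−1)f/C = (3*k**2 - 1)/(9*k**3 + 51*k**2 + 78*k + 25) gives s_k = -3**k*(3*k**2 - 1)*factorial(k + 3).
Verify: -3**k*(9*k**3 + 51*k**2 + 78*k + 25)*factorial(k + 3) matches t_k.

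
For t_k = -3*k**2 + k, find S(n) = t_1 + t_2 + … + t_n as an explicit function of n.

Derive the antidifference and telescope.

Ratio r(k) = (-k + 3*(k + 1)**2 - 1)/(k*(3*k - 1)).
Gosper form: A/B · C(k+1)/C(k) with A=1, B=1, C=k**2 - k/3.
Need (1)·f(k+1) − (1)·f(k) = k**2 - k/3.
deg f ≤ 3 (via 0,0,2).
A polynomial solution: f(k) = k*(k - 1)**2/3.
Then R = B(k−1)f/C = (k - 1)**2/(3*k - 1), so s_k = R(k)·t_k = k*(-k**2 + 2*k - 1).
Verify: k*(1 - 3*k) matches t_k.
Σ_(k=1)^n t_k = s_(n+1) − s_(1) = (n**2*(-n - 1)) − (0), i.e. n**2*(-n - 1).

S(n) = n**2*(-n - 1)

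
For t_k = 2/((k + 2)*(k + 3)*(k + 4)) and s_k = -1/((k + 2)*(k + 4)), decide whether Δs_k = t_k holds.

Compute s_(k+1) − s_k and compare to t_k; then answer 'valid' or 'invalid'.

Invalid: residual -3/(k**4 + 14*k**3 + 71*k**2 + 154*k + 120) ≠ 0.

s_(k+1) = -1/((k + 3)*(k + 5))
s_(k+1) − s_k = (2*k + 7)/(k**4 + 14*k**3 + 71*k**2 + 154*k + 120)
(s_(k+1) − s_k) − t_k = -3/(k**4 + 14*k**3 + 71*k**2 + 154*k + 120)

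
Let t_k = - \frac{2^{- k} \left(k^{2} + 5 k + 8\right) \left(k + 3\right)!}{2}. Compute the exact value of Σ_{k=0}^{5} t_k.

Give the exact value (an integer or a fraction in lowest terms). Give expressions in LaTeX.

Compute t_(k+1)/t_k: get (k + 4)*(5*k + (k + 1)**2 + 13)/(2*(k**2 + 5*k + 8)).
Take A(k)=k/2 + 2, B(k)=1, C(k)=k**2 + 5*k + 8.
Need (k/2 + 2)·f(k+1) − (1)·f(k) = k**2 + 5*k + 8.
Degrees (1,0,2) ⇒ d ≤ 1.
Solve for f: f(k) = 2*(k + 2) (degree 1 ≤ 1).
Then R = B(k−1)f/C = 2*(k + 2)/(k**2 + 5*k + 8), so s_k = R(k)·t_k = -(k + 2)*factorial(k + 3)/2**k.
Δs = -(k**2 + 5*k + 8)*factorial(k + 3)/(2*2**k), as required.
Telescoping: Σ = s_(6) − s_(0) = -45360 − (-12) = -45348.

Σ = -45348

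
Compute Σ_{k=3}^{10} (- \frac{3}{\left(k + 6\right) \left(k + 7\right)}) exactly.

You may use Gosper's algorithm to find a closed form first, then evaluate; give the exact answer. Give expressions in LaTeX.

Ratio r(k) = (k + 6)/(k + 8).
Gosper form: A/B · C(k+1)/C(k) with A=k + 6, B=k + 8, C=1.
Set up (k + 6)·f(k+1) − (k + 7)·f(k) − (1) = 0.
d = 1 from the (1,1,0) case.
Coefficient equations give f(k) = k/6.
Certificate R = B(k−1)f/C = k*(k + 7)/6 gives s_k = -k/(2*k + 12).
Check: Δs_k = -3/(k**2 + 13*k + 42). ✓
Evaluate s at k=11 and k=3: -11/34 and -1/6; difference -8/51.

Σ = -8/51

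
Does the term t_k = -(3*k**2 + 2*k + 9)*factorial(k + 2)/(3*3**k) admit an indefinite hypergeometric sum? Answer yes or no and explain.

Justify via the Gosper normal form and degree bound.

Compute t_(k+1)/t_k: get (k + 3)*(2*k + 3*(k + 1)**2 + 11)/(3*(3*k**2 + 2*k + 9)).
Normal form (A,B,C) = (k/3 + 1, 1, k**2 + 2*k/3 + 3).
Set up (k/3 + 1)·f(k+1) − (1)·f(k) − (k**2 + 2*k/3 + 3) = 0.
Degrees (1,0,2) ⇒ d ≤ 1.
Match coefficients ⇒ f(k) = 3*k - 1.
R(k) = B(k−1)·f(k)/C(k) = 3*(3*k - 1)/(3*k**2 + 2*k + 9); s_k = R·t_k = -(3*k - 1)*factorial(k + 2)/3**k.
Verify: -(3*k**2 + 2*k + 9)*factorial(k + 2)/(3*3**k) matches t_k.

Yes. s_k = -(3*k - 1)*factorial(k + 2)/3**k.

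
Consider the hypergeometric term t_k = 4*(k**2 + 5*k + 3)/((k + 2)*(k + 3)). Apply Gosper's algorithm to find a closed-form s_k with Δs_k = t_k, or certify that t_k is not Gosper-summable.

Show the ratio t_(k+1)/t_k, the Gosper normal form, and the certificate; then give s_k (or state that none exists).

r(k) = (k + 2)*(5*k + (k + 1)**2 + 8)/((k + 4)*(k**2 + 5*k + 3)) after simplifying.
Gosper form: A/B · C(k+1)/C(k) with A=k + 2, B=k + 4, C=k**2 + 5*k + 3.
Set up (k + 2)·f(k+1) − (k + 3)·f(k) − (k**2 + 5*k + 3) = 0.
deg f ≤ 2 (via 1,1,2).
Solving with deg f ≤ 2: f(k) = k*(2*k + 1)/2.
Then R = B(k−1)f/C = k*(k + 3)*(2*k + 1)/(2*(k**2 + 5*k + 3)), so s_k = R(k)·t_k = 2*k*(2*k + 1)/(k + 2).
s_(k+1) − s_k = 4*(k**2 + 5*k + 3)/(k**2 + 5*k + 6) = t_k.

s_k = 2*k*(2*k + 1)/(k + 2)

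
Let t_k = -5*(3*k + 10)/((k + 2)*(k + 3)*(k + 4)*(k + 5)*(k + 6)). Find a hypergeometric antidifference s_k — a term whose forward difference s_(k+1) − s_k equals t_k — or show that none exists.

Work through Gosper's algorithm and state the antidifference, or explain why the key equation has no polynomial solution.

t_(k+1)/t_k = (k + 2)*(3*k + 13)/((k + 7)*(3*k + 10)).
A = k + 2, B = k + 7, C = k + 10/3.
f must satisfy (k + 2)·f(k+1) − (k + 6)·f(k) = k + 10/3.
deg f ≤ 4 (via 1,1,1).
Coefficient equations give f(k) = k*(k + 3)*(k**2 + 11*k + 38)/120.
Get s_k = R·t_k = k*(-k**2 - 11*k - 38)/(8*(k**3 + 11*k**2 + 38*k + 40)) with R(k) = B(k−1)f(k)/C(k) = k*(k + 3)*(k + 6)*(k**2 + 11*k + 38)/(40*(3*k + 10)).
s_(k+1) − s_k = 5*(-3*k - 10)/(k**5 + 20*k**4 + 155*k**3 + 580*k**2 + 1044*k + 720) = t_k.

s_k = k*(-k**2 - 11*k - 38)/(8*(k**3 + 11*k**2 + 38*k + 40))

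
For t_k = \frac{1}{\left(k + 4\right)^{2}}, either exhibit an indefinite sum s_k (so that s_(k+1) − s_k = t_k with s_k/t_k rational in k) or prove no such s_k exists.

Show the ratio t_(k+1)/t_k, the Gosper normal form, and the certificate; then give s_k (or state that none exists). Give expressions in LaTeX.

Step 1: r(k) = (k + 4)**2/(k + 5)**2.
A = k**2 + 8*k + 16, B = k**2 + 10*k + 25, C = 1.
Need (k**2 + 8*k + 16)·f(k+1) − (k**2 + 8*k + 16)·f(k) = 1.
Degrees (2,2,0) ⇒ d ≤ 0.
Put f(k) = c0: A·f(k+1) − B(k−1)·f(k) − C = -1; need -1 = 0 — inconsistent ⇒ no f, not summable.

none (Gosper's algorithm certifies no s_k)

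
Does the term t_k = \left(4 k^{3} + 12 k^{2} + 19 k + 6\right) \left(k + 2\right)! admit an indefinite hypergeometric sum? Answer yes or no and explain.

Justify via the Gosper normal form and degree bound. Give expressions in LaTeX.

r(k) = (4*k**4 + 36*k**3 + 127*k**2 + 206*k + 123)/(4*k**3 + 12*k**2 + 19*k + 6) after simplifying.
Take A(k)=k + 3, B(k)=1, C(k)=k**3 + 3*k**2 + 19*k/4 + 3/2.
f must satisfy (k + 3)·f(k+1) − (1)·f(k) = k**3 + 3*k**2 + 19*k/4 + 3/2.
Degrees (1,0,3) ⇒ d ≤ 2.
A polynomial solution: f(k) = (4*k**2 - 4*k + 3)/4.
Then R = B(k−1)f/C = (4*k**2 - 4*k + 3)/(4*k**3 + 12*k**2 + 19*k + 6), so s_k = R(k)·t_k = (4*k**2 - 4*k + 3)*factorial(k + 2).
Check: Δs_k = (4*k**3 + 12*k**2 + 19*k + 6)*factorial(k + 2). ✓

Yes. s_k = \left(4 k^{2} - 4 k + 3\right) \left(k + 2\right)!.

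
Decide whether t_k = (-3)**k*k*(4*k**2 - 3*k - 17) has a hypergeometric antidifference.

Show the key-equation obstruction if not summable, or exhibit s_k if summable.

Yes. s_k = (-3)**k*(-k**3 + 3*k**2 + 2*k - 3).

Step 1: r(k) = 3*(-4*k**3 - 9*k**2 + 11*k + 16)/(k*(4*k**2 - 3*k - 17)).
Take A(k)=-3, B(k)=1, C(k)=k**3 - 3*k**2/4 - 17*k/4.
Key eq: (-3)·f(k+1) = (1)·f(k) + (k**3 - 3*k**2/4 - 17*k/4).
d = 3 from the (0,0,3) case.
Match coefficients ⇒ f(k) = -(k**3 - 3*k**2 - 2*k + 3)/4.
Get s_k = R·t_k = (-3)**k*(-k**3 + 3*k**2 + 2*k - 3) with R(k) = B(k−1)f(k)/C(k) = -(k**3 - 3*k**2 - 2*k + 3)/(k*(4*k**2 - 3*k - 17)).
Δs = (-3)**k*k*(4*k**2 - 3*k - 17), as required.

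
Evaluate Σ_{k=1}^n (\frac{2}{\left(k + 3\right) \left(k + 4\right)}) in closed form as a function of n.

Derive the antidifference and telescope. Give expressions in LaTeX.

S(n) = \frac{n}{2 \left(n + 4\right)}

Ratio r(k) = (k + 3)/(k + 5).
Factor: A=k + 3; B=k + 5; C=1.
Need (k + 3)·f(k+1) − (k + 4)·f(k) = 1.
Bound: deg f ≤ 1.
A polynomial solution: f(k) = k/3.
Certificate R = B(k−1)f/C = k*(k + 4)/3 gives s_k = 2*k/(3*(k + 3)).
Δs = 2/(k**2 + 7*k + 12), as required.
Σ_(k=1)^n t_k = s_(n+1) − s_(1) = (2*(n + 1)/(3*(n + 4))) − (1/6), i.e. n/(2*(n + 4)).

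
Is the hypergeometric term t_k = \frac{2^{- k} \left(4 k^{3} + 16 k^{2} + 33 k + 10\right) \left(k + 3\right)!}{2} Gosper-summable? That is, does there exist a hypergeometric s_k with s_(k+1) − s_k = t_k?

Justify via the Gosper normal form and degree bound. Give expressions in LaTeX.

Step 1: r(k) = (4*k**4 + 44*k**3 + 189*k**2 + 371*k + 252)/(2*(4*k**3 + 16*k**2 + 33*k + 10)).
Gosper form: A/B · C(k+1)/C(k) with A=k/2 + 2, B=1, C=k**3 + 4*k**2 + 33*k/4 + 5/2.
Solve (k/2 + 2)·f(k+1) − (1)·f(k) = k**3 + 4*k**2 + 33*k/4 + 5/2.
deg f ≤ 2 (via 1,0,3).
Match coefficients ⇒ f(k) = (4*k**2 - 3)/2.
So s_k = (B(k−1)f/C)·t_k = (2*(4*k**2 - 3)/(4*k**3 + 16*k**2 + 33*k + 10))·t_k = (4*k**2 - 3)*factorial(k + 3)/2**k.
Verify: (4*k**3 + 16*k**2 + 33*k + 10)*factorial(k + 3)/(2*2**k) matches t_k.

Yes. s_k = 2^{- k} \left(4 k^{2} - 3\right) \left(k + 3\right)!.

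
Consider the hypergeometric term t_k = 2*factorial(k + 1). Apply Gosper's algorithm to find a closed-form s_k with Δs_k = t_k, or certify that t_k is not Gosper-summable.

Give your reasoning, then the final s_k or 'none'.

Ratio r(k) = k + 2.
Factor: A=k + 2; B=1; C=1.
Need (k + 2)·f(k+1) − (1)·f(k) = 1.
Bound: deg f ≤ -1.
Bound -1 < 0, so the key equation has no polynomial solution.

no hypergeometric antidifference exists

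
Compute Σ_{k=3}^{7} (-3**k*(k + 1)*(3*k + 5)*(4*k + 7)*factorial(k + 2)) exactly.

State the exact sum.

Compute t_(k+1)/t_k: get 3*(k + 2)*(k + 3)*(3*k + 8)*(4*k + 11)/((k + 1)*(3*k + 5)*(4*k + 7)).
Normal form (A,B,C) = (3*k + 9, 1, k**3 + 53*k**2/12 + 19*k/3 + 35/12).
f must satisfy (3*k + 9)·f(k+1) − (1)·f(k) = k**3 + 53*k**2/12 + 19*k/3 + 35/12.
From deg A=1, deg B=0, deg C=3: d=2.
Solving with deg f ≤ 2: f(k) = (4*k**2 - k + 1)/12.
Certificate R = B(k−1)f/C = (4*k**2 - k + 1)/((k + 1)*(3*k + 5)*(4*k + 7)) gives s_k = -3**k*(4*k**2 - k + 1)*factorial(k + 2).
Δs = -3**k*(k + 1)*(3*k + 5)*(4*k + 7)*factorial(k + 2), as required.
Evaluate s at k=8 and k=3: -5928330643200 and -110160; difference -5928330533040.

Σ = -5928330533040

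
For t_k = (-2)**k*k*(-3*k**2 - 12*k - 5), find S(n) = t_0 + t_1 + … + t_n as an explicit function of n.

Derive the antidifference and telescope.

Compute t_(k+1)/t_k: get 2*(-3*k**3 - 21*k**2 - 38*k - 20)/(k*(3*k**2 + 12*k + 5)).
Gosper form: A/B · C(k+1)/C(k) with A=-2, B=1, C=k**3 + 4*k**2 + 5*k/3.
Set up (-2)·f(k+1) − (1)·f(k) − (k**3 + 4*k**2 + 5*k/3) = 0.
From deg A=0, deg B=0, deg C=3: d=3.
A polynomial solution: f(k) = -k*(k - 1)*(k + 3)/3.
So s_k = (B(k−1)f/C)·t_k = (-(k - 1)*(k + 3)/(3*k**2 + 12*k + 5))·t_k = (-2)**k*k*(k**2 + 2*k - 3).
s_(k+1) − s_k = (-2)**k*k*(-3*k**2 - 12*k - 5) = t_k.
s_(n+1) = 2*(-2)**n*n*(-n**2 - 5*n - 4) and s_(0) = 0, so S(n) = 2*(-2)**n*n*(-n**2 - 5*n - 4).

S(n) = 2*(-2)**n*n*(-n**2 - 5*n - 4)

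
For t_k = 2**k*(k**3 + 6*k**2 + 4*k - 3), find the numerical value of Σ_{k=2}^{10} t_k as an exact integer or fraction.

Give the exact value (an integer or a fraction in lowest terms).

Σ = 2678772

Step 1: r(k) = 2*(k**3 + 9*k**2 + 19*k + 8)/(k**3 + 6*k**2 + 4*k - 3).
Gosper form: A/B · C(k+1)/C(k) with A=2, B=1, C=k**3 + 6*k**2 + 4*k - 3.
Need (2)·f(k+1) − (1)·f(k) = k**3 + 6*k**2 + 4*k - 3.
Degrees (0,0,3) ⇒ d ≤ 3.
Solving with deg f ≤ 3: f(k) = (k + 1)*(k**2 - k - 1).
Certificate R = B(k−1)f/C = (k + 1)*(k**2 - k - 1)/(k**3 + 6*k**2 + 4*k - 3) gives s_k = 2**k*(k**3 - 2*k - 1).
s_(k+1) − s_k = 2**k*(k**3 + 6*k**2 + 4*k - 3) = t_k.
Σ_(k=2)^(10) t_k = s_(11) − s_(2) = 2678784 − (12) = 2678772.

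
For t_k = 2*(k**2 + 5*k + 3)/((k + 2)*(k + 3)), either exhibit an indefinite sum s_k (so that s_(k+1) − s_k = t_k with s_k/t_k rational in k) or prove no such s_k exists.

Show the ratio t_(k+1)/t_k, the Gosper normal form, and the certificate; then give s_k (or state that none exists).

s_k = k*(2*k + 1)/(k + 2)

Compute t_(k+1)/t_k: get (k + 2)*(5*k + (k + 1)**2 + 8)/((k + 4)*(k**2 + 5*k + 3)).
So A=k + 2 and B=k + 4, with C=k**2 + 5*k + 3.
f must satisfy (k + 2)·f(k+1) − (k + 3)·f(k) = k**2 + 5*k + 3.
d = 2 from the (1,1,2) case.
Match coefficients ⇒ f(k) = k*(2*k + 1)/2.
So s_k = (B(k−1)f/C)·t_k = (k*(k + 3)*(2*k + 1)/(2*(k**2 + 5*k + 3)))·t_k = k*(2*k + 1)/(k + 2).
Check: Δs_k = 2*(k**2 + 5*k + 3)/(k**2 + 5*k + 6). ✓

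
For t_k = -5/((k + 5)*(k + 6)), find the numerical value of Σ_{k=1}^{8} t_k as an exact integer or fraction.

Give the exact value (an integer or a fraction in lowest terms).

Σ = -10/21

t_(k+1)/t_k = (k + 5)/(k + 7).
Factor: A=k + 5; B=k + 7; C=1.
Key eq: (k + 5)·f(k+1) = (k + 6)·f(k) + (1).
Degrees (1,1,0) ⇒ d ≤ 1.
Match coefficients ⇒ f(k) = k/5.
Certificate R = B(k−1)f/C = k*(k + 6)/5 gives s_k = -k/(k + 5).
Check: Δs_k = -5/(k**2 + 11*k + 30). ✓
Sum = s_(9) − s_(1); s_(9) = -9/14, s_(1) = -1/6 ⇒ -10/21.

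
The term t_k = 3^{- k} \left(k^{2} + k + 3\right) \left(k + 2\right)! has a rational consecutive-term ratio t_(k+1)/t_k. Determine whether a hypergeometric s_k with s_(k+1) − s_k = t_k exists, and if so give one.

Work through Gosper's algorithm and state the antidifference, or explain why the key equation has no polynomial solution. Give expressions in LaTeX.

Compute t_(k+1)/t_k: get (k + 3)*(k + (k + 1)**2 + 4)/(3*(k**2 + k + 3)).
Gosper form: A/B · C(k+1)/C(k) with A=k/3 + 1, B=1, C=k**2 + k + 3.
Set up (k/3 + 1)·f(k+1) − (1)·f(k) − (k**2 + k + 3) = 0.
From deg A=1, deg B=0, deg C=2: d=1.
Solve for f: f(k) = 3*k (degree 1 ≤ 1).
So s_k = (B(k−1)f/C)·t_k = (3*k/(k**2 + k + 3))·t_k = 3**(1 - k)*k*factorial(k + 2).
Verify: (k**2 + k + 3)*factorial(k + 2)/3**k matches t_k.

s_k = 3^{1 - k} k \left(k + 2\right)!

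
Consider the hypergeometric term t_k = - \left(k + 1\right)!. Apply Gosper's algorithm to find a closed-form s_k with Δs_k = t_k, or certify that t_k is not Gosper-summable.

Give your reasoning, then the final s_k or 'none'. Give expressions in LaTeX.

Step 1: r(k) = k + 2.
A = k + 2, B = 1, C = 1.
Solve (k + 2)·f(k+1) − (1)·f(k) = 1.
deg f ≤ -1 (via 1,0,0).
d = -1 < 0 ⇒ no nonzero polynomial f; not summable.

not Gosper-summable; s_k does not exist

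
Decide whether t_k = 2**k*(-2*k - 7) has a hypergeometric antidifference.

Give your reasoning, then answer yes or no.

Step 1: r(k) = 2*(2*k + 9)/(2*k + 7).
Take A(k)=2, B(k)=1, C(k)=k + 7/2.
Need (2)·f(k+1) − (1)·f(k) = k + 7/2.
From deg A=0, deg B=0, deg C=1: d=1.
Solve for f: f(k) = (2*k + 3)/2 (degree 1 ≤ 1).
So s_k = (B(k−1)f/C)·t_k = ((2*k + 3)/(2*k + 7))·t_k = 2**k*(-2*k - 3).
s_(k+1) − s_k = 2**k*(-2*k - 7) = t_k.

Yes. s_k = 2**k*(-2*k - 3).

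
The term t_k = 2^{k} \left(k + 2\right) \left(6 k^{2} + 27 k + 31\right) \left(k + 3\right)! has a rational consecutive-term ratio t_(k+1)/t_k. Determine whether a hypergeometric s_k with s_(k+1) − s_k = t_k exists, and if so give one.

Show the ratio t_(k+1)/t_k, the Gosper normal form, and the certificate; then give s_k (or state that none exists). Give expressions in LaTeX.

s_k = 2^{k} \left(3 k^{2} + 3 k + 2\right) \left(k + 3\right)!

Compute t_(k+1)/t_k: get 2*(k + 3)*(k + 4)*(27*k + 6*(k + 1)**2 + 58)/((k + 2)*(6*k**2 + 27*k + 31)).
A = 2*k + 8, B = 1, C = k**3 + 13*k**2/2 + 85*k/6 + 31/3.
Need (2*k + 8)·f(k+1) − (1)·f(k) = k**3 + 13*k**2/2 + 85*k/6 + 31/3.
From deg A=1, deg B=0, deg C=3: d=2.
A polynomial solution: f(k) = (3*k**2 + 3*k + 2)/6.
Certificate R = B(k−1)f/C = (3*k**2 + 3*k + 2)/((k + 2)*(6*k**2 + 27*k + 31)) gives s_k = 2**k*(3*k**2 + 3*k + 2)*factorial(k + 3).
Verify: 2**k*(k + 2)*(6*k**2 + 27*k + 31)*factorial(k + 3) matches t_k.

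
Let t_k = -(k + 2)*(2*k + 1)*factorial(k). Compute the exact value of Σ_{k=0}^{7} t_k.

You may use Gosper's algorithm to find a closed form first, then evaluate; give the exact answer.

Compute t_(k+1)/t_k: get (k + 1)*(k + 3)*(2*k + 3)/((k + 2)*(2*k + 1)).
Take A(k)=k + 1, B(k)=1, C(k)=k**2 + 5*k/2 + 1.
Solve (k + 1)·f(k+1) − (1)·f(k) = k**2 + 5*k/2 + 1.
deg f ≤ 1 (via 1,0,2).
Coefficient equations give f(k) = (2*k + 3)/2.
Then R = B(k−1)f/C = (2*k + 3)/((k + 2)*(2*k + 1)), so s_k = R(k)·t_k = -(2*k + 3)*factorial(k).
Δs = -(k + 2)*(2*k + 1)*factorial(k), as required.
Telescoping: Σ = s_(8) − s_(0) = -766080 − (-3) = -766077.

Σ = -766077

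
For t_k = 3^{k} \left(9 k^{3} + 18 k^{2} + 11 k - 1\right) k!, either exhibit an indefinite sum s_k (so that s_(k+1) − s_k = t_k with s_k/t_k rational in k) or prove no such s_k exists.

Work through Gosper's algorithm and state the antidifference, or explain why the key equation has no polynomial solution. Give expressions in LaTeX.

s_k = 3^{k} \left(3 k^{2} - 2 k - 2\right) k!

Step 1: r(k) = 3*(9*k**4 + 54*k**3 + 119*k**2 + 111*k + 37)/(9*k**3 + 18*k**2 + 11*k - 1).
Gosper form: A/B · C(k+1)/C(k) with A=3*k + 3, B=1, C=k**3 + 2*k**2 + 11*k/9 - 1/9.
Key eq: (3*k + 3)·f(k+1) = (1)·f(k) + (k**3 + 2*k**2 + 11*k/9 - 1/9).
Degrees (1,0,3) ⇒ d ≤ 2.
A polynomial solution: f(k) = (3*k**2 - 2*k - 2)/9.
Then R = B(k−1)f/C = (3*k**2 - 2*k - 2)/(9*k**3 + 18*k**2 + 11*k - 1), so s_k = R(k)·t_k = 3**k*(3*k**2 - 2*k - 2)*factorial(k).
Δs = 3**k*(9*k**3 + 18*k**2 + 11*k - 1)*factorial(k), as required.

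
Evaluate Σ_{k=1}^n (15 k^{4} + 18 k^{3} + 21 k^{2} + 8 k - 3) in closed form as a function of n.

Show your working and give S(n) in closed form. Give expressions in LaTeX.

S(n) = n \left(3 n^{4} + 12 n^{3} + 21 n^{2} + 19 n + 4\right)

r(k) = (15*k**4 + 78*k**3 + 165*k**2 + 164*k + 59)/(15*k**4 + 18*k**3 + 21*k**2 + 8*k - 3) after simplifying.
Factor: A=1; B=1; C=k**4 + 6*k**3/5 + 7*k**2/5 + 8*k/15 - 1/5.
f must satisfy (1)·f(k+1) − (1)·f(k) = k**4 + 6*k**3/5 + 7*k**2/5 + 8*k/15 - 1/5.
Bound: deg f ≤ 5.
A polynomial solution: f(k) = k*(3*k**4 - 3*k**3 + 3*k**2 - 2*k - 4)/15.
R(k) = B(k−1)·f(k)/C(k) = k*(3*k**4 - 3*k**3 + 3*k**2 - 2*k - 4)/(15*k**4 + 18*k**3 + 21*k**2 + 8*k - 3); s_k = R·t_k = k*(3*k**4 - 3*k**3 + 3*k**2 - 2*k - 4).
Verify: 15*k**4 + 18*k**3 + 21*k**2 + 8*k - 3 matches t_k.
Evaluate: s_(n+1) = 3*n**5 + 12*n**4 + 21*n**3 + 19*n**2 + 4*n - 3; subtract s_(1) = -3 ⇒ S(n) = n*(3*n**4 + 12*n**3 + 21*n**2 + 19*n + 4).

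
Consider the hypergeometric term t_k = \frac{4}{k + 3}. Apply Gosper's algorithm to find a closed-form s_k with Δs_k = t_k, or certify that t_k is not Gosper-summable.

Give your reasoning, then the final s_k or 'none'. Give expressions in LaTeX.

not Gosper-summable; s_k does not exist

Compute t_(k+1)/t_k: get (k + 3)/(k + 4).
A = k + 3, B = k + 4, C = 1.
Need (k + 3)·f(k+1) − (k + 3)·f(k) = 1.
From deg A=1, deg B=1, deg C=0: d=0.
Put f(k) = c0: A·f(k+1) − B(k−1)·f(k) − C = -1; need -1 = 0 — inconsistent ⇒ no f, not summable.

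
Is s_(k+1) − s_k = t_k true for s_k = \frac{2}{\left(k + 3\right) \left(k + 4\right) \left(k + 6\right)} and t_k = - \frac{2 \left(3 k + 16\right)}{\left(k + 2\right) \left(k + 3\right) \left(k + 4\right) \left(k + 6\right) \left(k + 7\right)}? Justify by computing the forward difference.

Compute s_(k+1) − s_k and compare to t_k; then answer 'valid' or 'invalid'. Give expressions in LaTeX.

s_(k+1) = 2/((k + 4)*(k + 5)*(k + 7))
s_(k+1) − s_k = 2*(-3*k - 17)/(k**5 + 25*k**4 + 245*k**3 + 1175*k**2 + 2754*k + 2520)
(s_(k+1) − s_k) − t_k = 4*(4*k + 23)/(k**6 + 27*k**5 + 295*k**4 + 1665*k**3 + 5104*k**2 + 8028*k + 5040)

Invalid: residual \frac{4 \left(4 k + 23\right)}{k^{6} + 27 k^{5} + 295 k^{4} + 1665 k^{3} + 5104 k^{2} + 8028 k + 5040} ≠ 0.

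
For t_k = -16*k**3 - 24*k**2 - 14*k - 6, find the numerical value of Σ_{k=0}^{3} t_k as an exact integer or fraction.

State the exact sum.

Σ = -1020

Step 1: r(k) = (8*k**3 + 36*k**2 + 55*k + 30)/(8*k**3 + 12*k**2 + 7*k + 3).
So A=1 and B=1, with C=k**3 + 3*k**2/2 + 7*k/8 + 3/8.
Set up (1)·f(k+1) − (1)·f(k) − (k**3 + 3*k**2/2 + 7*k/8 + 3/8) = 0.
deg f ≤ 4 (via 0,0,3).
Match coefficients ⇒ f(k) = k*(k + 1)*(4*k**2 - 4*k + 3)/16.
Then R = B(k−1)f/C = k*(4*k**2 - 4*k + 3)/(2*(8*k**2 + 4*k + 3)), so s_k = R(k)·t_k = k*(-4*k**3 + k - 3).
Verify: -16*k**3 - 24*k**2 - 14*k - 6 matches t_k.
Evaluate s at k=4 and k=0: -1020 and 0; difference -1020.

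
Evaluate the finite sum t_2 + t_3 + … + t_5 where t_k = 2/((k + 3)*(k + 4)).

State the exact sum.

Σ = 8/45

The ratio is (k + 3)/(k + 5).
Factor: A=k + 3; B=k + 5; C=1.
f must satisfy (k + 3)·f(k+1) − (k + 4)·f(k) = 1.
Degrees (1,1,0) ⇒ d ≤ 1.
Solve for f: f(k) = k/3 (degree 1 ≤ 1).
Then R = B(k−1)f/C = k*(k + 4)/3, so s_k = R(k)·t_k = 2*k/(3*(k + 3)).
s_(k+1) − s_k = 2/(k**2 + 7*k + 12) = t_k.
Sum = s_(6) − s_(2); s_(6) = 4/9, s_(2) = 4/15 ⇒ 8/45.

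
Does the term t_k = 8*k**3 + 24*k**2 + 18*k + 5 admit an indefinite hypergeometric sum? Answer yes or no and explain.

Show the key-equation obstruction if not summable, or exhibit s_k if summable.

Compute t_(k+1)/t_k: get (8*k**3 + 48*k**2 + 90*k + 55)/(8*k**3 + 24*k**2 + 18*k + 5).
Normal form (A,B,C) = (1, 1, k**3 + 3*k**2 + 9*k/4 + 5/8).
f must satisfy (1)·f(k+1) − (1)·f(k) = k**3 + 3*k**2 + 9*k/4 + 5/8.
deg f ≤ 4 (via 0,0,3).
Solving with deg f ≤ 4: f(k) = k**2*(2*k**2 + 4*k - 1)/8.
So s_k = (B(k−1)f/C)·t_k = (k**2*(2*k**2 + 4*k - 1)/(8*k**3 + 24*k**2 + 18*k + 5))·t_k = k**2*(2*k**2 + 4*k - 1).
Verify: 8*k**3 + 24*k**2 + 18*k + 5 matches t_k.

Yes. s_k = k**2*(2*k**2 + 4*k - 1).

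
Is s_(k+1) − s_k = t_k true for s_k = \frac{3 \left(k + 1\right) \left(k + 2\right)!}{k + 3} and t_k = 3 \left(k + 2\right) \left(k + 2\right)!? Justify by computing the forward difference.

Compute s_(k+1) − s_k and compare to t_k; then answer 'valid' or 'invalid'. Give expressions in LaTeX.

s_(k+1) = 3*(k + 2)*factorial(k + 3)/(k + 4)
s_(k+1) − s_k = 3*(k**3 + 7*k**2 + 16*k + 14)*factorial(k + 2)/((k + 3)*(k + 4))
(s_(k+1) − s_k) − t_k = -6*(k**2 + 5*k + 5)*factorial(k + 2)/((k + 3)*(k + 4))

Invalid: residual - \frac{6 \left(k^{2} + 5 k + 5\right) \left(k + 2\right)!}{\left(k + 3\right) \left(k + 4\right)} ≠ 0.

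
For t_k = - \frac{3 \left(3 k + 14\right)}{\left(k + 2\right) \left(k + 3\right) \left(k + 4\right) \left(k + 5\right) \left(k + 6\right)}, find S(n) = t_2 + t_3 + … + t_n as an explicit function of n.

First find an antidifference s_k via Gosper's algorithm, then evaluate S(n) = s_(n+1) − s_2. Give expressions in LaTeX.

t_(k+1)/t_k = (k + 2)*(3*k + 17)/((k + 7)*(3*k + 14)).
Normal form (A,B,C) = (k + 2, k + 7, k + 14/3).
f must satisfy (k + 2)·f(k+1) − (k + 6)·f(k) = k + 14/3.
d = 4 from the (1,1,1) case.
Match coefficients ⇒ f(k) = k*(k + 4)*(k**2 + 10*k + 31)/90.
Then R = B(k−1)f/C = k*(k + 4)*(k + 6)*(k**2 + 10*k + 31)/(30*(3*k + 14)), so s_k = R(k)·t_k = k*(-k**2 - 10*k - 31)/(10*(k**3 + 10*k**2 + 31*k + 30)).
s_(k+1) − s_k = 3*(-3*k - 14)/(k**5 + 20*k**4 + 155*k**3 + 580*k**2 + 1044*k + 720) = t_k.
Telescope: S(n) = s_(n+1) − s_(2) = (-n**3 - 13*n**2 - 54*n - 42)/(10*(n**3 + 13*n**2 + 54*n + 72)) − (-11/140) = 3*(-n**3 - 13*n**2 - 54*n + 68)/(140*(n**3 + 13*n**2 + 54*n + 72)).

S(n) = \frac{3 \left(- n^{3} - 13 n^{2} - 54 n + 68\right)}{140 \left(n^{3} + 13 n^{2} + 54 n + 72\right)}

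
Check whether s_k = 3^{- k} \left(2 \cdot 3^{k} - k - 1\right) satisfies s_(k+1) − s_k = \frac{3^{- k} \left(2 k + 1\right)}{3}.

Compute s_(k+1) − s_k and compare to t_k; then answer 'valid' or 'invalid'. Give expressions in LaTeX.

s_(k+1) = (6*3**k - k - 2)/(3*3**k)
s_(k+1) − s_k = (2*k + 1)/(3*3**k)
(s_(k+1) − s_k) − t_k = 0

valid (s_(k+1) − s_k reduces to t_k)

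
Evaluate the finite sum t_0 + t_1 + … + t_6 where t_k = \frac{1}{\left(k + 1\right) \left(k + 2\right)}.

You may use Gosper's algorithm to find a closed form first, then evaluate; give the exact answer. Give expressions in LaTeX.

The ratio is (k + 1)/(k + 3).
A = k + 1, B = k + 3, C = 1.
Set up (k + 1)·f(k+1) − (k + 2)·f(k) − (1) = 0.
Degrees (1,1,0) ⇒ d ≤ 1.
Coefficient equations give f(k) = k.
Certificate R = B(k−1)f/C = k*(k + 2) gives s_k = k/(k + 1).
Check: Δs_k = 1/(k**2 + 3*k + 2). ✓
Telescoping: Σ = s_(7) − s_(0) = 7/8 − (0) = 7/8.

Σ = 7/8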